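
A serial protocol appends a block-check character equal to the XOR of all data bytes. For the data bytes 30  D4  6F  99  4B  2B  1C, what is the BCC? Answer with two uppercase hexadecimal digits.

6E

XOR the bytes together:
  start with 0x30
  0x30 ⊕ 0xD4 = 0xE4
  0xE4 ⊕ 0x6F = 0x8B
  0x8B ⊕ 0x99 = 0x12
  0x12 ⊕ 0x4B = 0x59
  0x59 ⊕ 0x2B = 0x72
  0x72 ⊕ 0x1C = 0x6E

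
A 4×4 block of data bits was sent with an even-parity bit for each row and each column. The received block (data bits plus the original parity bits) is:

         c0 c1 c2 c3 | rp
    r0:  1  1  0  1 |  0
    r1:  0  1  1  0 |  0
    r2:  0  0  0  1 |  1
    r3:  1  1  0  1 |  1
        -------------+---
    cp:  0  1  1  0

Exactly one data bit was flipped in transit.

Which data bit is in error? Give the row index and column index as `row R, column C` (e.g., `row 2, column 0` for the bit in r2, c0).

row 0, column 3

Recompute each row's even parity and compare to rp:
  r0: data parity 1, sent rp 0 → mismatch
  r1: data parity 0, sent rp 0 → ok
  r2: data parity 1, sent rp 1 → ok
  r3: data parity 1, sent rp 1 → ok
Recompute each column's even parity and compare to cp:
  c0: data parity 0, sent cp 0 → ok
  c1: data parity 1, sent cp 1 → ok
  c2: data parity 1, sent cp 1 → ok
  c3: data parity 1, sent cp 0 → mismatch
Exactly one row (r0) and one column (c3) fail → the flipped bit is at their intersection.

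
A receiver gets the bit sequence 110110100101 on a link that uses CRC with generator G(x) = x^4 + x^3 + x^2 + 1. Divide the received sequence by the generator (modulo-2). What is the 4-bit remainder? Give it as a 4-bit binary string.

Modulo-2 division of 110110100101 by 11101:
  pos 0: 11011 XOR 11101 = 00110
  pos 2: 11001 XOR 11101 = 00100
  pos 4: 10000 XOR 11101 = 01101
  pos 5: 11011 XOR 11101 = 00110
  pos 7: 11001 XOR 11101 = 00100
Remainder = 0100 (nonzero — an error is detected).

0100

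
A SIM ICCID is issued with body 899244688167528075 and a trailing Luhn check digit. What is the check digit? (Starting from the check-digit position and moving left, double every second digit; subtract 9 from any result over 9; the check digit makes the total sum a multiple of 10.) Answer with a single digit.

9

Partial digits right→left: 5 7 0 8 2 5 7 6 1 8 8 6 4 4 2 9 9 8
Double every second digit counting from the check-digit position (so the 1st, 3rd, 5th, ... of the partial from the right).
  doubled (with −9 where >9): 1 0 4 5 2 7 8 4 9 → sum 40
  kept as-is: 7 8 5 6 8 6 4 9 8 → sum 61
Total = 40 + 61 = 101.
Check digit = (10 − (101 mod 10)) mod 10 = 9.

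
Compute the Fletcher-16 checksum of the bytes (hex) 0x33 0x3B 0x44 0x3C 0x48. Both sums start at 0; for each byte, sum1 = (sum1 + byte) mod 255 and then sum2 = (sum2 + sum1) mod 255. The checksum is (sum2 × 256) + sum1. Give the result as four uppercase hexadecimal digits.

Running sums (mod 255):
  after byte 0 (0x33): sum1=51, sum2=51
  after byte 1 (0x3B): sum1=110, sum2=161
  after byte 2 (0x44): sum1=178, sum2=84
  after byte 3 (0x3C): sum1=238, sum2=67
  after byte 4 (0x48): sum1=55, sum2=122
Checksum = sum2·256 + sum1 = 122·256 + 55 = 31287 = 0x7A37.

7A37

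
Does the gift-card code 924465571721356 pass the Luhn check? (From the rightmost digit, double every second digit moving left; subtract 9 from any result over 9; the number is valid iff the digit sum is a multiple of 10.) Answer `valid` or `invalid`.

From the right, keep odd positions and double even positions (subtract 9 from any doubled value over 9):
  doubled (positions 2,4,...): 1 2 5 5 1 8 4 → sum 26
  kept (positions 1,3,...): 6 3 2 1 5 6 4 9 → sum 36
Total = 62.
62 mod 10 = 2, so the number is invalid.

invalid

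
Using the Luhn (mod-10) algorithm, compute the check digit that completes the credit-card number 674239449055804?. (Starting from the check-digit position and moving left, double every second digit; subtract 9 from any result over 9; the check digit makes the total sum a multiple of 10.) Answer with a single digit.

Partial digits right→left: 4 0 8 5 5 0 9 4 4 9 3 2 4 7 6
Double every second digit counting from the check-digit position (so the 1st, 3rd, 5th, ... of the partial from the right).
  doubled (with −9 where >9): 8 7 1 9 8 6 8 3 → sum 50
  kept as-is: 0 5 0 4 9 2 7 → sum 27
Total = 50 + 27 = 77.
Check digit = (10 − (77 mod 10)) mod 10 = 3.

3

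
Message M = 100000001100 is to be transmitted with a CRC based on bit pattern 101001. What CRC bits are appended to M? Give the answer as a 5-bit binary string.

Append 5 zeros: 10000000110000000. Divide by 101001 (XOR where the leading bit is 1):
  pos 0: 100000 XOR 101001 = 001001
  pos 2: 100100 XOR 101001 = 001101
  pos 4: 110111 XOR 101001 = 011110
  pos 5: 111100 XOR 101001 = 010101
  pos 6: 101010 XOR 101001 = 000011
  pos 10: 110000 XOR 101001 = 011001
  pos 11: 110010 XOR 101001 = 011011
Remainder (last 5 bits) = 11011. This is the CRC / FCS.

11011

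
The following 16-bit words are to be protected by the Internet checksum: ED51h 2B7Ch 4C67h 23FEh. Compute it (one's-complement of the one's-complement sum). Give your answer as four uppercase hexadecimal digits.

One's-complement addition (fold any carry out of bit 15 back into bit 0):
  0xED51 + 0x2B7C = 0x118CD → wrap carry → 0x18CE
  0x18CE + 0x4C67 = 0x06535
  0x6535 + 0x23FE = 0x08933
One's-complement sum = 0x8933.
Checksum = ~0x8933 & 0xFFFF = 0x76CC.

76CC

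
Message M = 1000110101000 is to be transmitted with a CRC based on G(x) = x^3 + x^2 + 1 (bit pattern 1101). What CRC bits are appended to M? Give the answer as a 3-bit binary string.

100

Append 3 zeros: 1000110101000000. Divide by 1101 (XOR where the leading bit is 1):
  pos 0: 1000 XOR 1101 = 0101
  pos 1: 1011 XOR 1101 = 0110
  pos 2: 1101 XOR 1101 = 0000
  pos 7: 1010 XOR 1101 = 0111
  pos 8: 1110 XOR 1101 = 0011
  pos 10: 1100 XOR 1101 = 0001
Remainder (last 3 bits) = 100. This is the CRC / FCS.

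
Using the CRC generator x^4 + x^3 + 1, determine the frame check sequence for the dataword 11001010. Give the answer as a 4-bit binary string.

1011

Append 4 zeros: 110010100000. Divide by 11001 (XOR where the leading bit is 1):
  pos 0: 11001 XOR 11001 = 00000
  pos 6: 10000 XOR 11001 = 01001
  pos 7: 10010 XOR 11001 = 01011
Remainder (last 4 bits) = 1011. This is the CRC / FCS.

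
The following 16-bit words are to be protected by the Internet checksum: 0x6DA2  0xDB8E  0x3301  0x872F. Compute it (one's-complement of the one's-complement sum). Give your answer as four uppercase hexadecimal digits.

One's-complement addition (fold any carry out of bit 15 back into bit 0):
  0x6DA2 + 0xDB8E = 0x14930 → wrap carry → 0x4931
  0x4931 + 0x3301 = 0x07C32
  0x7C32 + 0x872F = 0x10361 → wrap carry → 0x0362
One's-complement sum = 0x0362.
Checksum = ~0x0362 & 0xFFFF = 0xFC9D.

FC9D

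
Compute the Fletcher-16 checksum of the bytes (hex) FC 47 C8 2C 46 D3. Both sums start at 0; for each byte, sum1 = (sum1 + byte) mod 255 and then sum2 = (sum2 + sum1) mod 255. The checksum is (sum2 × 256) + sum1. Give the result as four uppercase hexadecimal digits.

Running sums (mod 255):
  after byte 0 (FC): sum1=252, sum2=252
  after byte 1 (47): sum1=68, sum2=65
  after byte 2 (C8): sum1=13, sum2=78
  after byte 3 (2C): sum1=57, sum2=135
  after byte 4 (46): sum1=127, sum2=7
  after byte 5 (D3): sum1=83, sum2=90
Checksum = sum2·256 + sum1 = 90·256 + 83 = 23123 = 0x5A53.

5A53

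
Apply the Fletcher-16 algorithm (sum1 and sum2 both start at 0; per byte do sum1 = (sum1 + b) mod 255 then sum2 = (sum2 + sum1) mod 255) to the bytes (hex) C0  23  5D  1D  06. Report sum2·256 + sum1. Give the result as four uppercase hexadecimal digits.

Running sums (mod 255):
  after byte 0 (C0): sum1=192, sum2=192
  after byte 1 (23): sum1=227, sum2=164
  after byte 2 (5D): sum1=65, sum2=229
  after byte 3 (1D): sum1=94, sum2=68
  after byte 4 (06): sum1=100, sum2=168
Checksum = sum2·256 + sum1 = 168·256 + 100 = 43108 = 0xA864.

A864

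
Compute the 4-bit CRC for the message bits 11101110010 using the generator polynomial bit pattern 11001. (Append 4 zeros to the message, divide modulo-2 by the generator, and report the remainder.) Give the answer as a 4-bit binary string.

0011

Append 4 zeros: 111011100100000. Divide by 11001 (XOR where the leading bit is 1):
  pos 0: 11101 XOR 11001 = 00100
  pos 2: 10011 XOR 11001 = 01010
  pos 3: 10100 XOR 11001 = 01101
  pos 4: 11010 XOR 11001 = 00011
  pos 7: 11100 XOR 11001 = 00101
  pos 9: 10100 XOR 11001 = 01101
  pos 10: 11010 XOR 11001 = 00011
Remainder (last 4 bits) = 0011. This is the CRC / FCS.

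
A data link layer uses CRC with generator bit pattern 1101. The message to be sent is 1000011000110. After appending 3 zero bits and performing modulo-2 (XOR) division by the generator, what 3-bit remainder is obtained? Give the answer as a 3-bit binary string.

Append 3 zeros: 1000011000110000. Divide by 1101 (XOR where the leading bit is 1):
  pos 0: 1000 XOR 1101 = 0101
  pos 1: 1010 XOR 1101 = 0111
  pos 2: 1111 XOR 1101 = 0010
  pos 4: 1010 XOR 1101 = 0111
  pos 5: 1110 XOR 1101 = 0011
  pos 7: 1101 XOR 1101 = 0000
  pos 11: 1000 XOR 1101 = 0101
  pos 12: 1010 XOR 1101 = 0111
Remainder (last 3 bits) = 111. This is the CRC / FCS.

111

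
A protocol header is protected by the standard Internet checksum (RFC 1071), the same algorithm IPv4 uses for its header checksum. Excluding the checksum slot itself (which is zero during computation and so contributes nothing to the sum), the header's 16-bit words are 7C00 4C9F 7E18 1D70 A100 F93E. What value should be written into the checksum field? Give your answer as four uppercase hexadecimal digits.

One's-complement addition (fold any carry out of bit 15 back into bit 0):
  0x7C00 + 0x4C9F = 0x0C89F
  0xC89F + 0x7E18 = 0x146B7 → wrap carry → 0x46B8
  0x46B8 + 0x1D70 = 0x06428
  0x6428 + 0xA100 = 0x10528 → wrap carry → 0x0529
  0x0529 + 0xF93E = 0x0FE67
One's-complement sum = 0xFE67.
Checksum = ~0xFE67 & 0xFFFF = 0x0198.

0198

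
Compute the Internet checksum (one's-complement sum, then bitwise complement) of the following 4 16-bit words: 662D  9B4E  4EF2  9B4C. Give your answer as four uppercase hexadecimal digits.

One's-complement addition (fold any carry out of bit 15 back into bit 0):
  0x662D + 0x9B4E = 0x1017B → wrap carry → 0x017C
  0x017C + 0x4EF2 = 0x0506E
  0x506E + 0x9B4C = 0x0EBBA
One's-complement sum = 0xEBBA.
Checksum = ~0xEBBA & 0xFFFF = 0x1445.

1445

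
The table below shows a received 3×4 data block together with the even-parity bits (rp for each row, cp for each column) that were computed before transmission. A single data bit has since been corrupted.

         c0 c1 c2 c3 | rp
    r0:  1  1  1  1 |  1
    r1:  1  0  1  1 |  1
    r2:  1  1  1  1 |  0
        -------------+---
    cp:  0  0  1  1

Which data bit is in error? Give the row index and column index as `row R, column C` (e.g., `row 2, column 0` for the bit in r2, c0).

Recompute each row's even parity and compare to rp:
  r0: data parity 0, sent rp 1 → mismatch
  r1: data parity 1, sent rp 1 → ok
  r2: data parity 0, sent rp 0 → ok
Recompute each column's even parity and compare to cp:
  c0: data parity 1, sent cp 0 → mismatch
  c1: data parity 0, sent cp 0 → ok
  c2: data parity 1, sent cp 1 → ok
  c3: data parity 1, sent cp 1 → ok
Exactly one row (r0) and one column (c0) fail → the flipped bit is at their intersection.

row 0, column 0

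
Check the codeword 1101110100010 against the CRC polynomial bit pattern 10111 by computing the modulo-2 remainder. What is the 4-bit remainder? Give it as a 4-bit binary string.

0010

Modulo-2 division of 1101110100010 by 10111:
  pos 0: 11011 XOR 10111 = 01100
  pos 1: 11001 XOR 10111 = 01110
  pos 2: 11100 XOR 10111 = 01011
  pos 3: 10111 XOR 10111 = 00000
Remainder = 0010 (nonzero — an error is detected).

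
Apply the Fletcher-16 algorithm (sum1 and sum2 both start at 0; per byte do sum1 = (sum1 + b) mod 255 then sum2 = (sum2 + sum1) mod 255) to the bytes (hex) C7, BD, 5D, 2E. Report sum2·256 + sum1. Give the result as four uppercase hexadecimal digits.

Running sums (mod 255):
  after byte 0 (C7): sum1=199, sum2=199
  after byte 1 (BD): sum1=133, sum2=77
  after byte 2 (5D): sum1=226, sum2=48
  after byte 3 (2E): sum1=17, sum2=65
Checksum = sum2·256 + sum1 = 65·256 + 17 = 16657 = 0x4111.

4111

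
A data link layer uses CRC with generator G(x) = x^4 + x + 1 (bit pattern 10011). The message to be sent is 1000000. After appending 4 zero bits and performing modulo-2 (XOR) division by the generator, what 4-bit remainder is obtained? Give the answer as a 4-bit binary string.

Append 4 zeros: 10000000000. Divide by 10011 (XOR where the leading bit is 1):
  pos 0: 10000 XOR 10011 = 00011
  pos 3: 11000 XOR 10011 = 01011
  pos 4: 10110 XOR 10011 = 00101
  pos 6: 10100 XOR 10011 = 00111
Remainder (last 4 bits) = 0111. This is the CRC / FCS.

0111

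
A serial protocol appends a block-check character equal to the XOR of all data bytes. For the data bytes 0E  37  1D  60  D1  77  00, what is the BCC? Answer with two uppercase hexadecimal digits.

XOR the bytes together:
  start with 0x0E
  0x0E ⊕ 0x37 = 0x39
  0x39 ⊕ 0x1D = 0x24
  0x24 ⊕ 0x60 = 0x44
  0x44 ⊕ 0xD1 = 0x95
  0x95 ⊕ 0x77 = 0xE2
  0xE2 ⊕ 0x00 = 0xE2

E2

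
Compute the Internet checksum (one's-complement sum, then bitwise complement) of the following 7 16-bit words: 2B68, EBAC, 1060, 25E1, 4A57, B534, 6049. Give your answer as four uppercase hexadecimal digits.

52D4

One's-complement addition (fold any carry out of bit 15 back into bit 0):
  0x2B68 + 0xEBAC = 0x11714 → wrap carry → 0x1715
  0x1715 + 0x1060 = 0x02775
  0x2775 + 0x25E1 = 0x04D56
  0x4D56 + 0x4A57 = 0x097AD
  0x97AD + 0xB534 = 0x14CE1 → wrap carry → 0x4CE2
  0x4CE2 + 0x6049 = 0x0AD2B
One's-complement sum = 0xAD2B.
Checksum = ~0xAD2B & 0xFFFF = 0x52D4.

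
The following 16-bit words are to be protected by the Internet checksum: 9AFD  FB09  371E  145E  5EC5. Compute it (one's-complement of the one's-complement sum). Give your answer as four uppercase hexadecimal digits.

BFB6

One's-complement addition (fold any carry out of bit 15 back into bit 0):
  0x9AFD + 0xFB09 = 0x19606 → wrap carry → 0x9607
  0x9607 + 0x371E = 0x0CD25
  0xCD25 + 0x145E = 0x0E183
  0xE183 + 0x5EC5 = 0x14048 → wrap carry → 0x4049
One's-complement sum = 0x4049.
Checksum = ~0x4049 & 0xFFFF = 0xBFB6.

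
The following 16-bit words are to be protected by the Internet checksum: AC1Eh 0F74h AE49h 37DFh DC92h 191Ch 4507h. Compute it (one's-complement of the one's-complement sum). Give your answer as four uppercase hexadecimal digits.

One's-complement addition (fold any carry out of bit 15 back into bit 0):
  0xAC1E + 0x0F74 = 0x0BB92
  0xBB92 + 0xAE49 = 0x169DB → wrap carry → 0x69DC
  0x69DC + 0x37DF = 0x0A1BB
  0xA1BB + 0xDC92 = 0x17E4D → wrap carry → 0x7E4E
  0x7E4E + 0x191C = 0x0976A
  0x976A + 0x4507 = 0x0DC71
One's-complement sum = 0xDC71.
Checksum = ~0xDC71 & 0xFFFF = 0x238E.

238E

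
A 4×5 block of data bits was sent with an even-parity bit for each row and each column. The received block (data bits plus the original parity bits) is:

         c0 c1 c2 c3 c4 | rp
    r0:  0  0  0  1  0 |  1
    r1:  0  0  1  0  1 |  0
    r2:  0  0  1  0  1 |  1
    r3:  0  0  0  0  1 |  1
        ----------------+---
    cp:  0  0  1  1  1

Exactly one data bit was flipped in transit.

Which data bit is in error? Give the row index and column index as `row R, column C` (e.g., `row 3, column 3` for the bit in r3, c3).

row 2, column 2

Recompute each row's even parity and compare to rp:
  r0: data parity 1, sent rp 1 → ok
  r1: data parity 0, sent rp 0 → ok
  r2: data parity 0, sent rp 1 → mismatch
  r3: data parity 1, sent rp 1 → ok
Recompute each column's even parity and compare to cp:
  c0: data parity 0, sent cp 0 → ok
  c1: data parity 0, sent cp 0 → ok
  c2: data parity 0, sent cp 1 → mismatch
  c3: data parity 1, sent cp 1 → ok
  c4: data parity 1, sent cp 1 → ok
Exactly one row (r2) and one column (c2) fail → the flipped bit is at their intersection.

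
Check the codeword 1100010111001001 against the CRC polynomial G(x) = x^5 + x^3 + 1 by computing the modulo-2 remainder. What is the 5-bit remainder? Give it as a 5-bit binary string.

11010

Modulo-2 division of 1100010111001001 by 101001:
  pos 0: 110001 XOR 101001 = 011000
  pos 1: 110000 XOR 101001 = 011001
  pos 2: 110011 XOR 101001 = 011010
  pos 3: 110101 XOR 101001 = 011100
  pos 4: 111001 XOR 101001 = 010000
  pos 5: 100000 XOR 101001 = 001001
  pos 7: 100101 XOR 101001 = 001100
  pos 9: 110000 XOR 101001 = 011001
  pos 10: 110011 XOR 101001 = 011010
Remainder = 11010 (nonzero — an error is detected).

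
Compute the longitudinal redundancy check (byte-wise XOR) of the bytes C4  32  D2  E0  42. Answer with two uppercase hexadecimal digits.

XOR the bytes together:
  start with 0xC4
  0xC4 ⊕ 0x32 = 0xF6
  0xF6 ⊕ 0xD2 = 0x24
  0x24 ⊕ 0xE0 = 0xC4
  0xC4 ⊕ 0x42 = 0x86

86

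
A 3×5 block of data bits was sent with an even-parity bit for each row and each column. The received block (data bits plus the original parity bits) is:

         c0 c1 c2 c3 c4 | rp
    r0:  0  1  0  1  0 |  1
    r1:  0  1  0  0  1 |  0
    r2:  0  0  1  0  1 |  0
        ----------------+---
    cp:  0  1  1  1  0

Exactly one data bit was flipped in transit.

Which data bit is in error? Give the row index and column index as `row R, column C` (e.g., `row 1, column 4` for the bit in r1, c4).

row 0, column 1

Recompute each row's even parity and compare to rp:
  r0: data parity 0, sent rp 1 → mismatch
  r1: data parity 0, sent rp 0 → ok
  r2: data parity 0, sent rp 0 → ok
Recompute each column's even parity and compare to cp:
  c0: data parity 0, sent cp 0 → ok
  c1: data parity 0, sent cp 1 → mismatch
  c2: data parity 1, sent cp 1 → ok
  c3: data parity 1, sent cp 1 → ok
  c4: data parity 0, sent cp 0 → ok
Exactly one row (r0) and one column (c1) fail → the flipped bit is at their intersection.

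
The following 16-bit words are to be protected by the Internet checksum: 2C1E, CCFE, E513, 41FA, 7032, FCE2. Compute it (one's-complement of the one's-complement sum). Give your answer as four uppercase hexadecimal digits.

72BF

One's-complement addition (fold any carry out of bit 15 back into bit 0):
  0x2C1E + 0xCCFE = 0x0F91C
  0xF91C + 0xE513 = 0x1DE2F → wrap carry → 0xDE30
  0xDE30 + 0x41FA = 0x1202A → wrap carry → 0x202B
  0x202B + 0x7032 = 0x0905D
  0x905D + 0xFCE2 = 0x18D3F → wrap carry → 0x8D40
One's-complement sum = 0x8D40.
Checksum = ~0x8D40 & 0xFFFF = 0x72BF.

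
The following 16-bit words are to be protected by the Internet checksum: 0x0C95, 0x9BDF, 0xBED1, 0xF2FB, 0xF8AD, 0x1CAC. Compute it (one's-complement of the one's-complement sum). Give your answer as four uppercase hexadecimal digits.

One's-complement addition (fold any carry out of bit 15 back into bit 0):
  0x0C95 + 0x9BDF = 0x0A874
  0xA874 + 0xBED1 = 0x16745 → wrap carry → 0x6746
  0x6746 + 0xF2FB = 0x15A41 → wrap carry → 0x5A42
  0x5A42 + 0xF8AD = 0x152EF → wrap carry → 0x52F0
  0x52F0 + 0x1CAC = 0x06F9C
One's-complement sum = 0x6F9C.
Checksum = ~0x6F9C & 0xFFFF = 0x9063.

9063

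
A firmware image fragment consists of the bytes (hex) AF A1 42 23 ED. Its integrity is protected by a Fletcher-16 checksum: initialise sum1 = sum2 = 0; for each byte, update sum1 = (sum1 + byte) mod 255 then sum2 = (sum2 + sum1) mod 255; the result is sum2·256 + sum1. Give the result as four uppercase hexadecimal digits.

EFA4

Running sums (mod 255):
  after byte 0 (AF): sum1=175, sum2=175
  after byte 1 (A1): sum1=81, sum2=1
  after byte 2 (42): sum1=147, sum2=148
  after byte 3 (23): sum1=182, sum2=75
  after byte 4 (ED): sum1=164, sum2=239
Checksum = sum2·256 + sum1 = 239·256 + 164 = 61348 = 0xEFA4.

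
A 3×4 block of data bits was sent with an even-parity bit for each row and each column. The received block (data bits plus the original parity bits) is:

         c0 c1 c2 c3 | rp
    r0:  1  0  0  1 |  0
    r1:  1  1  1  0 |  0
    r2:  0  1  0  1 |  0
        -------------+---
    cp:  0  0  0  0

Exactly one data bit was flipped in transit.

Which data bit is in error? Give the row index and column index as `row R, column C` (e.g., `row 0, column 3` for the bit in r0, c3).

Recompute each row's even parity and compare to rp:
  r0: data parity 0, sent rp 0 → ok
  r1: data parity 1, sent rp 0 → mismatch
  r2: data parity 0, sent rp 0 → ok
Recompute each column's even parity and compare to cp:
  c0: data parity 0, sent cp 0 → ok
  c1: data parity 0, sent cp 0 → ok
  c2: data parity 1, sent cp 0 → mismatch
  c3: data parity 0, sent cp 0 → ok
Exactly one row (r1) and one column (c2) fail → the flipped bit is at their intersection.

row 1, column 2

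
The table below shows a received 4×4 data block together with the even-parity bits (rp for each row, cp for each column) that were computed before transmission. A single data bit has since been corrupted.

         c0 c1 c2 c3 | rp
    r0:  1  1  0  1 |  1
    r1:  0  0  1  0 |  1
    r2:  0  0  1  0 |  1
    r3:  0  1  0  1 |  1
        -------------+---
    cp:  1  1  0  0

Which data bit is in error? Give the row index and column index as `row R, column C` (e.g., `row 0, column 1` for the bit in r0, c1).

row 3, column 1

Recompute each row's even parity and compare to rp:
  r0: data parity 1, sent rp 1 → ok
  r1: data parity 1, sent rp 1 → ok
  r2: data parity 1, sent rp 1 → ok
  r3: data parity 0, sent rp 1 → mismatch
Recompute each column's even parity and compare to cp:
  c0: data parity 1, sent cp 1 → ok
  c1: data parity 0, sent cp 1 → mismatch
  c2: data parity 0, sent cp 0 → ok
  c3: data parity 0, sent cp 0 → ok
Exactly one row (r3) and one column (c1) fail → the flipped bit is at their intersection.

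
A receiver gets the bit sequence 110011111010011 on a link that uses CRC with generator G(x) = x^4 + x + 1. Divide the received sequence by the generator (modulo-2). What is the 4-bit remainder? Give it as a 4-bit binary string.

Modulo-2 division of 110011111010011 by 10011:
  pos 0: 11001 XOR 10011 = 01010
  pos 1: 10101 XOR 10011 = 00110
  pos 3: 11011 XOR 10011 = 01000
  pos 4: 10001 XOR 10011 = 00010
  pos 7: 10010 XOR 10011 = 00001
Remainder = 1011 (nonzero — an error is detected).

1011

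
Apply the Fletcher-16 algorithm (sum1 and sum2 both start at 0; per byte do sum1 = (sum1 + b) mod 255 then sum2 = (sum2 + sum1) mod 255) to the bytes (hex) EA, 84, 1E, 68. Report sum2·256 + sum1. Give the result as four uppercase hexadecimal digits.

DDF5

Running sums (mod 255):
  after byte 0 (EA): sum1=234, sum2=234
  after byte 1 (84): sum1=111, sum2=90
  after byte 2 (1E): sum1=141, sum2=231
  after byte 3 (68): sum1=245, sum2=221
Checksum = sum2·256 + sum1 = 221·256 + 245 = 56821 = 0xDDF5.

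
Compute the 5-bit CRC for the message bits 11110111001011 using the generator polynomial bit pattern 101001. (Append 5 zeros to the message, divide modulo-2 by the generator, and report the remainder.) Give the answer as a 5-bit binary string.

01110

Append 5 zeros: 1111011100101100000. Divide by 101001 (XOR where the leading bit is 1):
  pos 0: 111101 XOR 101001 = 010100
  pos 1: 101001 XOR 101001 = 000000
  pos 7: 100101 XOR 101001 = 001100
  pos 9: 110010 XOR 101001 = 011011
  pos 10: 110110 XOR 101001 = 011111
  pos 11: 111110 XOR 101001 = 010111
  pos 12: 101110 XOR 101001 = 000111
Remainder (last 5 bits) = 01110. This is the CRC / FCS.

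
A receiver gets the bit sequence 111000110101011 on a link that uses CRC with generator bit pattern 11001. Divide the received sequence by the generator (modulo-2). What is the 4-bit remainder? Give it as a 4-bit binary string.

Modulo-2 division of 111000110101011 by 11001:
  pos 0: 11100 XOR 11001 = 00101
  pos 2: 10101 XOR 11001 = 01100
  pos 3: 11001 XOR 11001 = 00000
  pos 9: 10101 XOR 11001 = 01100
  pos 10: 11001 XOR 11001 = 00000
Remainder = 0000 (zero — the frame passes the CRC check).

0000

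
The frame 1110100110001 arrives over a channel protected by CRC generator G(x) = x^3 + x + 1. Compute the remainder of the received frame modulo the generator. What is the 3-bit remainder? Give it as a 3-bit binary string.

Modulo-2 division of 1110100110001 by 1011:
  pos 0: 1110 XOR 1011 = 0101
  pos 1: 1011 XOR 1011 = 0000
  pos 7: 1100 XOR 1011 = 0111
  pos 8: 1110 XOR 1011 = 0101
  pos 9: 1011 XOR 1011 = 0000
Remainder = 000 (zero — the frame passes the CRC check).

000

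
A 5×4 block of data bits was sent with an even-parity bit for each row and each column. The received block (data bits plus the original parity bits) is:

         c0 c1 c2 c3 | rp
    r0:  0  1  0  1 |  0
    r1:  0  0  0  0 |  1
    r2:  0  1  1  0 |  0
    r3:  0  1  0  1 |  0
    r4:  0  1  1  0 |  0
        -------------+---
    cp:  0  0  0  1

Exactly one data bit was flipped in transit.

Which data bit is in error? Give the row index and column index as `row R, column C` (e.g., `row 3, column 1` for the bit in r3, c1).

Recompute each row's even parity and compare to rp:
  r0: data parity 0, sent rp 0 → ok
  r1: data parity 0, sent rp 1 → mismatch
  r2: data parity 0, sent rp 0 → ok
  r3: data parity 0, sent rp 0 → ok
  r4: data parity 0, sent rp 0 → ok
Recompute each column's even parity and compare to cp:
  c0: data parity 0, sent cp 0 → ok
  c1: data parity 0, sent cp 0 → ok
  c2: data parity 0, sent cp 0 → ok
  c3: data parity 0, sent cp 1 → mismatch
Exactly one row (r1) and one column (c3) fail → the flipped bit is at their intersection.

row 1, column 3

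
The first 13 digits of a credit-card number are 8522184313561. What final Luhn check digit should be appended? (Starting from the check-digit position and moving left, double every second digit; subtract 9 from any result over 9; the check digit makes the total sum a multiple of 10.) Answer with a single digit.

Partial digits right→left: 1 6 5 3 1 3 4 8 1 2 2 5 8
Double every second digit counting from the check-digit position (so the 1st, 3rd, 5th, ... of the partial from the right).
  doubled (with −9 where >9): 2 1 2 8 2 4 7 → sum 26
  kept as-is: 6 3 3 8 2 5 → sum 27
Total = 26 + 27 = 53.
Check digit = (10 − (53 mod 10)) mod 10 = 7.

7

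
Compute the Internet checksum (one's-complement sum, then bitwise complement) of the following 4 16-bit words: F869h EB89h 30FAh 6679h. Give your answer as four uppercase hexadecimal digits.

8498

One's-complement addition (fold any carry out of bit 15 back into bit 0):
  0xF869 + 0xEB89 = 0x1E3F2 → wrap carry → 0xE3F3
  0xE3F3 + 0x30FA = 0x114ED → wrap carry → 0x14EE
  0x14EE + 0x6679 = 0x07B67
One's-complement sum = 0x7B67.
Checksum = ~0x7B67 & 0xFFFF = 0x8498.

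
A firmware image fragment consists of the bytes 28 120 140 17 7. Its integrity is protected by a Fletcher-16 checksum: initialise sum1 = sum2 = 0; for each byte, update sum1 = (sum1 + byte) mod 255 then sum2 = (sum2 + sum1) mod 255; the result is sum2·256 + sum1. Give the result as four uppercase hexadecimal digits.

3D39

Running sums (mod 255):
  after byte 0 (28): sum1=28, sum2=28
  after byte 1 (120): sum1=148, sum2=176
  after byte 2 (140): sum1=33, sum2=209
  after byte 3 (17): sum1=50, sum2=4
  after byte 4 (7): sum1=57, sum2=61
Checksum = sum2·256 + sum1 = 61·256 + 57 = 15673 = 0x3D39.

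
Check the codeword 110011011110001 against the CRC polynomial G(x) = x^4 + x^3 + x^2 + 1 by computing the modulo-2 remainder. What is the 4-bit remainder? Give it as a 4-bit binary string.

0111

Modulo-2 division of 110011011110001 by 11101:
  pos 0: 11001 XOR 11101 = 00100
  pos 2: 10010 XOR 11101 = 01111
  pos 3: 11111 XOR 11101 = 00010
  pos 6: 10111 XOR 11101 = 01010
  pos 7: 10100 XOR 11101 = 01001
  pos 8: 10010 XOR 11101 = 01111
  pos 9: 11110 XOR 11101 = 00011
Remainder = 0111 (nonzero — an error is detected).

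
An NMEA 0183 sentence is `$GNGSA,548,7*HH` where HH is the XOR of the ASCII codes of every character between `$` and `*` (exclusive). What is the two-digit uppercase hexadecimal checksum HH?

52

XOR the ASCII codes of the payload characters:
  'G' = 0x47 → acc = 0x47
  'N' = 0x4E → acc = 0x09
  'G' = 0x47 → acc = 0x4E
  'S' = 0x53 → acc = 0x1D
  'A' = 0x41 → acc = 0x5C
  ',' = 0x2C → acc = 0x70
  '5' = 0x35 → acc = 0x45
  '4' = 0x34 → acc = 0x71
  '8' = 0x38 → acc = 0x49
  ',' = 0x2C → acc = 0x65
  '7' = 0x37 → acc = 0x52
Checksum = 0x52.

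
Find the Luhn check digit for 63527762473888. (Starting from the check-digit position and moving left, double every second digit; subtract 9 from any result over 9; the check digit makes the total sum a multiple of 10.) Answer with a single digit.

3

Partial digits right→left: 8 8 8 3 7 4 2 6 7 7 2 5 3 6
Double every second digit counting from the check-digit position (so the 1st, 3rd, 5th, ... of the partial from the right).
  doubled (with −9 where >9): 7 7 5 4 5 4 6 → sum 38
  kept as-is: 8 3 4 6 7 5 6 → sum 39
Total = 38 + 39 = 77.
Check digit = (10 − (77 mod 10)) mod 10 = 3.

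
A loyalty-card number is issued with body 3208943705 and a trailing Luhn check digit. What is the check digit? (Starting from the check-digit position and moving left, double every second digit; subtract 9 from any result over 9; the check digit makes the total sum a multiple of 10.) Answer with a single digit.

0

Partial digits right→left: 5 0 7 3 4 9 8 0 2 3
Double every second digit counting from the check-digit position (so the 1st, 3rd, 5th, ... of the partial from the right).
  doubled (with −9 where >9): 1 5 8 7 4 → sum 25
  kept as-is: 0 3 9 0 3 → sum 15
Total = 25 + 15 = 40.
Check digit = (10 − (40 mod 10)) mod 10 = 0.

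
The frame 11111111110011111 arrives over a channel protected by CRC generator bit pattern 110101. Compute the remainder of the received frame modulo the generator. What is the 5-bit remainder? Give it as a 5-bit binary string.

Modulo-2 division of 11111111110011111 by 110101:
  pos 0: 111111 XOR 110101 = 001010
  pos 2: 101011 XOR 110101 = 011110
  pos 3: 111101 XOR 110101 = 001000
  pos 5: 100010 XOR 110101 = 010111
  pos 6: 101110 XOR 110101 = 011011
  pos 7: 110111 XOR 110101 = 000010
  pos 11: 101111 XOR 110101 = 011010
Remainder = 11010 (nonzero — an error is detected).

11010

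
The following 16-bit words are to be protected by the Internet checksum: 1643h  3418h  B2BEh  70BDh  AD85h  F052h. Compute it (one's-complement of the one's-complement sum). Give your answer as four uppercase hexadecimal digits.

One's-complement addition (fold any carry out of bit 15 back into bit 0):
  0x1643 + 0x3418 = 0x04A5B
  0x4A5B + 0xB2BE = 0x0FD19
  0xFD19 + 0x70BD = 0x16DD6 → wrap carry → 0x6DD7
  0x6DD7 + 0xAD85 = 0x11B5C → wrap carry → 0x1B5D
  0x1B5D + 0xF052 = 0x10BAF → wrap carry → 0x0BB0
One's-complement sum = 0x0BB0.
Checksum = ~0x0BB0 & 0xFFFF = 0xF44F.

F44F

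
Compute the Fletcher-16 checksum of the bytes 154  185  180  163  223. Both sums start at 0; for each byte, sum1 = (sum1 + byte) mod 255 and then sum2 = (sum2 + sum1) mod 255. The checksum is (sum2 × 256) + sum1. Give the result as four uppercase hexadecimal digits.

Running sums (mod 255):
  after byte 0 (154): sum1=154, sum2=154
  after byte 1 (185): sum1=84, sum2=238
  after byte 2 (180): sum1=9, sum2=247
  after byte 3 (163): sum1=172, sum2=164
  after byte 4 (223): sum1=140, sum2=49
Checksum = sum2·256 + sum1 = 49·256 + 140 = 12684 = 0x318C.

318C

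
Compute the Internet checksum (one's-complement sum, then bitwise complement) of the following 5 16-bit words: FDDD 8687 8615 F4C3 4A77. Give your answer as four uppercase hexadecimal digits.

One's-complement addition (fold any carry out of bit 15 back into bit 0):
  0xFDDD + 0x8687 = 0x18464 → wrap carry → 0x8465
  0x8465 + 0x8615 = 0x10A7A → wrap carry → 0x0A7B
  0x0A7B + 0xF4C3 = 0x0FF3E
  0xFF3E + 0x4A77 = 0x149B5 → wrap carry → 0x49B6
One's-complement sum = 0x49B6.
Checksum = ~0x49B6 & 0xFFFF = 0xB649.

B649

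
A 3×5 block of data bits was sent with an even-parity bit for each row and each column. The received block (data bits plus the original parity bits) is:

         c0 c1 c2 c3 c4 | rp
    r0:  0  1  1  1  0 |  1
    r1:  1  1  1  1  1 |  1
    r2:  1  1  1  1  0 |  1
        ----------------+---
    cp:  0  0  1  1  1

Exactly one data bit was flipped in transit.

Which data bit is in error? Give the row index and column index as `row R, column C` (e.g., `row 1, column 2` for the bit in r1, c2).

Recompute each row's even parity and compare to rp:
  r0: data parity 1, sent rp 1 → ok
  r1: data parity 1, sent rp 1 → ok
  r2: data parity 0, sent rp 1 → mismatch
Recompute each column's even parity and compare to cp:
  c0: data parity 0, sent cp 0 → ok
  c1: data parity 1, sent cp 0 → mismatch
  c2: data parity 1, sent cp 1 → ok
  c3: data parity 1, sent cp 1 → ok
  c4: data parity 1, sent cp 1 → ok
Exactly one row (r2) and one column (c1) fail → the flipped bit is at their intersection.

row 2, column 1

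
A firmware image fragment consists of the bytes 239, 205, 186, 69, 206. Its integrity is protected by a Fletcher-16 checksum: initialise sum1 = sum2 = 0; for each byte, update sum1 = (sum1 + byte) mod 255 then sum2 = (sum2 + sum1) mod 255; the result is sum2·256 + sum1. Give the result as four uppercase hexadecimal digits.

Running sums (mod 255):
  after byte 0 (239): sum1=239, sum2=239
  after byte 1 (205): sum1=189, sum2=173
  after byte 2 (186): sum1=120, sum2=38
  after byte 3 (69): sum1=189, sum2=227
  after byte 4 (206): sum1=140, sum2=112
Checksum = sum2·256 + sum1 = 112·256 + 140 = 28812 = 0x708C.

708C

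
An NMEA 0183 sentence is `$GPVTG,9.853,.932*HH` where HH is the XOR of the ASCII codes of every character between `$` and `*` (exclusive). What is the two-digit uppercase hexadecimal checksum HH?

6D

XOR the ASCII codes of the payload characters:
  'G' = 0x47 → acc = 0x47
  'P' = 0x50 → acc = 0x17
  'V' = 0x56 → acc = 0x41
  'T' = 0x54 → acc = 0x15
  'G' = 0x47 → acc = 0x52
  ',' = 0x2C → acc = 0x7E
  '9' = 0x39 → acc = 0x47
  '.' = 0x2E → acc = 0x69
  '8' = 0x38 → acc = 0x51
  '5' = 0x35 → acc = 0x64
  '3' = 0x33 → acc = 0x57
  ',' = 0x2C → acc = 0x7B
  '.' = 0x2E → acc = 0x55
  '9' = 0x39 → acc = 0x6C
  '3' = 0x33 → acc = 0x5F
  '2' = 0x32 → acc = 0x6D
Checksum = 0x6D.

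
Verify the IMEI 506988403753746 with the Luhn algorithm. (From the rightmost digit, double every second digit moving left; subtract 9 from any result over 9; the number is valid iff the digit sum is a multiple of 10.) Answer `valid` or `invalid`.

invalid

From the right, keep odd positions and double even positions (subtract 9 from any doubled value over 9):
  doubled (positions 2,4,...): 8 6 5 0 7 9 0 → sum 35
  kept (positions 1,3,...): 6 7 5 3 4 8 6 5 → sum 44
Total = 79.
79 mod 10 = 9, so the number is invalid.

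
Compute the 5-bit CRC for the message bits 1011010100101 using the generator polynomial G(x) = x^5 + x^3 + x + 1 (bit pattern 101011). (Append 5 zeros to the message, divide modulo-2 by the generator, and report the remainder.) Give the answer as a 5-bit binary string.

Append 5 zeros: 101101010010100000. Divide by 101011 (XOR where the leading bit is 1):
  pos 0: 101101 XOR 101011 = 000110
  pos 3: 110010 XOR 101011 = 011001
  pos 4: 110010 XOR 101011 = 011001
  pos 5: 110011 XOR 101011 = 011000
  pos 6: 110000 XOR 101011 = 011011
  pos 7: 110111 XOR 101011 = 011100
  pos 8: 111000 XOR 101011 = 010011
  pos 9: 100110 XOR 101011 = 001101
  pos 11: 110100 XOR 101011 = 011111
  pos 12: 111110 XOR 101011 = 010101
Remainder (last 5 bits) = 10101. This is the CRC / FCS.

10101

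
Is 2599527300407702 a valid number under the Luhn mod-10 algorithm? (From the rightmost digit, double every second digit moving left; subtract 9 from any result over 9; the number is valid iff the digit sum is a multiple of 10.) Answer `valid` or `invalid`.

valid

From the right, keep odd positions and double even positions (subtract 9 from any doubled value over 9):
  doubled (positions 2,4,...): 0 5 8 0 5 1 9 4 → sum 32
  kept (positions 1,3,...): 2 7 0 0 3 2 9 5 → sum 28
Total = 60.
60 mod 10 = 0, so the number is valid.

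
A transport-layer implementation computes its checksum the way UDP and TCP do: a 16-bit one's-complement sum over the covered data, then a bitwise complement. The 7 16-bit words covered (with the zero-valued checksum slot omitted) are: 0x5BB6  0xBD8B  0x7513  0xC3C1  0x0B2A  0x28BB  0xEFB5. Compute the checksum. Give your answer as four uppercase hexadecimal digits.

One's-complement addition (fold any carry out of bit 15 back into bit 0):
  0x5BB6 + 0xBD8B = 0x11941 → wrap carry → 0x1942
  0x1942 + 0x7513 = 0x08E55
  0x8E55 + 0xC3C1 = 0x15216 → wrap carry → 0x5217
  0x5217 + 0x0B2A = 0x05D41
  0x5D41 + 0x28BB = 0x085FC
  0x85FC + 0xEFB5 = 0x175B1 → wrap carry → 0x75B2
One's-complement sum = 0x75B2.
Checksum = ~0x75B2 & 0xFFFF = 0x8A4D.

8A4D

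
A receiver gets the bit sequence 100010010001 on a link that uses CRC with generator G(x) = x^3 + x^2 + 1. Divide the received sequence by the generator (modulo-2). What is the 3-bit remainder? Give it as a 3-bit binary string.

Modulo-2 division of 100010010001 by 1101:
  pos 0: 1000 XOR 1101 = 0101
  pos 1: 1011 XOR 1101 = 0110
  pos 2: 1100 XOR 1101 = 0001
  pos 5: 1010 XOR 1101 = 0111
  pos 6: 1110 XOR 1101 = 0011
  pos 8: 1101 XOR 1101 = 0000
Remainder = 000 (zero — the frame passes the CRC check).

000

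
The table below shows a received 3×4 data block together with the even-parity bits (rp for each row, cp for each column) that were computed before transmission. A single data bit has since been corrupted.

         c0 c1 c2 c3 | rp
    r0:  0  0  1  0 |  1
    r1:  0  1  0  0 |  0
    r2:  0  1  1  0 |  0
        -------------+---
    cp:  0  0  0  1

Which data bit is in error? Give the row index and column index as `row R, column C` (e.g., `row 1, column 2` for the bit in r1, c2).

row 1, column 3

Recompute each row's even parity and compare to rp:
  r0: data parity 1, sent rp 1 → ok
  r1: data parity 1, sent rp 0 → mismatch
  r2: data parity 0, sent rp 0 → ok
Recompute each column's even parity and compare to cp:
  c0: data parity 0, sent cp 0 → ok
  c1: data parity 0, sent cp 0 → ok
  c2: data parity 0, sent cp 0 → ok
  c3: data parity 0, sent cp 1 → mismatch
Exactly one row (r1) and one column (c3) fail → the flipped bit is at their intersection.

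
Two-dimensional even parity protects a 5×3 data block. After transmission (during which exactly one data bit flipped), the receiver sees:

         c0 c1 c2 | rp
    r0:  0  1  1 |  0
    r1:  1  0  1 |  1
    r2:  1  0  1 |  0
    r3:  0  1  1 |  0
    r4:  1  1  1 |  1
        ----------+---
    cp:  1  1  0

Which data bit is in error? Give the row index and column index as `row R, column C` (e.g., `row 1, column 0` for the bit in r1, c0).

Recompute each row's even parity and compare to rp:
  r0: data parity 0, sent rp 0 → ok
  r1: data parity 0, sent rp 1 → mismatch
  r2: data parity 0, sent rp 0 → ok
  r3: data parity 0, sent rp 0 → ok
  r4: data parity 1, sent rp 1 → ok
Recompute each column's even parity and compare to cp:
  c0: data parity 1, sent cp 1 → ok
  c1: data parity 1, sent cp 1 → ok
  c2: data parity 1, sent cp 0 → mismatch
Exactly one row (r1) and one column (c2) fail → the flipped bit is at their intersection.

row 1, column 2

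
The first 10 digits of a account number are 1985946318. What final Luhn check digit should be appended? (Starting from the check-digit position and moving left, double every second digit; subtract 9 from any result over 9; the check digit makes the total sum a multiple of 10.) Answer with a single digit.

4

Partial digits right→left: 8 1 3 6 4 9 5 8 9 1
Double every second digit counting from the check-digit position (so the 1st, 3rd, 5th, ... of the partial from the right).
  doubled (with −9 where >9): 7 6 8 1 9 → sum 31
  kept as-is: 1 6 9 8 1 → sum 25
Total = 31 + 25 = 56.
Check digit = (10 − (56 mod 10)) mod 10 = 4.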